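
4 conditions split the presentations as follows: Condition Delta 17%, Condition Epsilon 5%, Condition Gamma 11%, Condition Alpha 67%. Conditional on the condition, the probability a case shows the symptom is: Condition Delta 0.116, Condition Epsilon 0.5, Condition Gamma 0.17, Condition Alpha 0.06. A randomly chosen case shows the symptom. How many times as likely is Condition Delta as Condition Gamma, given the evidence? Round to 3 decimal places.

1.055

Unnormalized posteriors (prior × likelihood):
  Condition Delta: 0.17 × 0.116 = 0.01972
  Condition Epsilon: 0.05 × 0.5 = 0.025
  Condition Gamma: 0.11 × 0.17 = 0.0187
  Condition Alpha: 0.67 × 0.06 = 0.0402
Total = 0.10362.
The ratio is 0.01972 / 0.0187 (the normalizer cancels) = 1.055.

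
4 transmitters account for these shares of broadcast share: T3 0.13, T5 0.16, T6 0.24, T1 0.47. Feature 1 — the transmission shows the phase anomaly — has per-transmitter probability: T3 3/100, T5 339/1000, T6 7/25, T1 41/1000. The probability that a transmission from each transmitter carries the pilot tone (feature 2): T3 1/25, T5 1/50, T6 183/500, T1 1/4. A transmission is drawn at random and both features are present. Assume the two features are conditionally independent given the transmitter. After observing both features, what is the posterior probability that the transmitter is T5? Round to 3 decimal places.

0.035

Unnormalized posteriors (prior × likelihood):
  T3: 0.13 × 0.03 × 0.04 = 0.000156
  T5: 0.16 × 0.339 × 0.02 = 0.0010848
  T6: 0.24 × 0.28 × 0.366 = 0.0245952
  T1: 0.47 × 0.041 × 0.25 = 0.0048175
Normalizing constant = 0.0306535.
P(T5 | evidence) = 0.0010848 / 0.0306535 ≈ 0.035.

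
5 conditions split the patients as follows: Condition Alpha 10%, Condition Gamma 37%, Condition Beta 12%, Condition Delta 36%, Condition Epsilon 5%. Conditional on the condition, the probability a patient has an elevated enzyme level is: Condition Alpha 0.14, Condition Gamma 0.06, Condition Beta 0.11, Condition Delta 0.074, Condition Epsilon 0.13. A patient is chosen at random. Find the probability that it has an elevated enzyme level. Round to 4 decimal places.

Unnormalized posteriors (prior × likelihood):
  Condition Alpha: 0.1 × 0.14 = 0.014
  Condition Gamma: 0.37 × 0.06 = 0.0222
  Condition Beta: 0.12 × 0.11 = 0.0132
  Condition Delta: 0.36 × 0.074 = 0.02664
  Condition Epsilon: 0.05 × 0.13 = 0.0065
P(elevated) = 0.014 + 0.0222 + 0.0132 + 0.02664 + 0.0065 = 0.08254 → 0.0825.

0.0825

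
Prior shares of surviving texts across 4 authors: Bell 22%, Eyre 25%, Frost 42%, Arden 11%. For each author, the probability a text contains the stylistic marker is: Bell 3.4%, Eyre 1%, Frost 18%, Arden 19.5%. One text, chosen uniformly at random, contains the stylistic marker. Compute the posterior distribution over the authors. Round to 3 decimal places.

Bell 0.070, Eyre 0.023, Frost 0.706, Arden 0.200

Prior × likelihood for each hypothesis:
  Bell: 0.22 × 0.034 = 0.00748
  Eyre: 0.25 × 0.01 = 0.0025
  Frost: 0.42 × 0.18 = 0.0756
  Arden: 0.11 × 0.195 = 0.02145
Sum = 0.10703.
P(Bell | marker) = 0.00748/0.10703 ≈ 0.070
P(Eyre | marker) = 0.0025/0.10703 ≈ 0.023
P(Frost | marker) = 0.0756/0.10703 ≈ 0.706
P(Arden | marker) = 0.02145/0.10703 ≈ 0.200
(Check: 0.070+0.023+0.706+0.200 = 0.999.)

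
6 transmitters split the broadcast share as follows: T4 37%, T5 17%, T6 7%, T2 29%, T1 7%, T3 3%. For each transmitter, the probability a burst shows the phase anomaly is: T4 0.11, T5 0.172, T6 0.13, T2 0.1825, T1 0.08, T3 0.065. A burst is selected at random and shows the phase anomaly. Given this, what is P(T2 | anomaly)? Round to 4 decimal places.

0.3793

By Bayes' rule, posterior ∝ prior × likelihood:
  T4: 0.37 × 0.11 = 0.0407
  T5: 0.17 × 0.172 = 0.02924
  T6: 0.07 × 0.13 = 0.0091
  T2: 0.29 × 0.1825 = 0.052925
  T1: 0.07 × 0.08 = 0.0056
  T3: 0.03 × 0.065 = 0.00195
Sum = 0.139515.
P(T2 | evidence) = 0.052925 / 0.139515 ≈ 0.3793.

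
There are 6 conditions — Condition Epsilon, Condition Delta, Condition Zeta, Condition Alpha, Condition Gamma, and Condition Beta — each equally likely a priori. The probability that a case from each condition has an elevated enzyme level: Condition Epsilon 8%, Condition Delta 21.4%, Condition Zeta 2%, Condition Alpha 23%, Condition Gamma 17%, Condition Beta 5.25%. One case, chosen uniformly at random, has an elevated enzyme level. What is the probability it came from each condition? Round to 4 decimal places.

Condition Epsilon 0.1044, Condition Delta 0.2792, Condition Zeta 0.0261, Condition Alpha 0.3001, Condition Gamma 0.2218, Condition Beta 0.0685

With a uniform prior (1/6 each), posterior ∝ likelihood:
  Condition Epsilon: 0.08
  Condition Delta: 0.214
  Condition Zeta: 0.02
  Condition Alpha: 0.23
  Condition Gamma: 0.17
  Condition Beta: 0.0525
Normalizing constant = 0.7665.
P(Condition Epsilon | elevated) = 0.08/0.7665 ≈ 0.1044
P(Condition Delta | elevated) = 0.214/0.7665 ≈ 0.2792
P(Condition Zeta | elevated) = 0.02/0.7665 ≈ 0.0261
P(Condition Alpha | elevated) = 0.23/0.7665 ≈ 0.3001
P(Condition Gamma | elevated) = 0.17/0.7665 ≈ 0.2218
P(Condition Beta | elevated) = 0.0525/0.7665 ≈ 0.0685
(Check: 0.1044+0.2792+0.0261+0.3001+0.2218+0.0685 = 1.0001.)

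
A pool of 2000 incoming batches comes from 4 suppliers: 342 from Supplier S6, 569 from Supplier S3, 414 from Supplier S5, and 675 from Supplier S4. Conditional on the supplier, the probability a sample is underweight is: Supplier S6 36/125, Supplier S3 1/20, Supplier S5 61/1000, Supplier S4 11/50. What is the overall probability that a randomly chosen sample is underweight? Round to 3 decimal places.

Compute prior × likelihood for every hypothesis:
  Supplier S6: 0.171 × 0.288 = 0.049248
  Supplier S3: 0.2845 × 0.05 = 0.014225
  Supplier S5: 0.207 × 0.061 = 0.012627
  Supplier S4: 0.3375 × 0.22 = 0.07425
P(underweight) = 0.049248 + 0.014225 + 0.012627 + 0.07425 = 0.15035 → 0.150.

0.150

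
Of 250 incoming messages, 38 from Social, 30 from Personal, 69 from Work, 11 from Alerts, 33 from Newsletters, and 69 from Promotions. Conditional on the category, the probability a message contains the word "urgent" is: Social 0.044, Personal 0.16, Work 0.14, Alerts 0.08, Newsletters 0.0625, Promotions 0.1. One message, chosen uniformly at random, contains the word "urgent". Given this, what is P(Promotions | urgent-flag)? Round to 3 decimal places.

0.266

Prior × likelihood for each hypothesis:
  Social: 0.152 × 0.044 = 0.006688
  Personal: 0.12 × 0.16 = 0.0192
  Work: 0.276 × 0.14 = 0.03864
  Alerts: 0.044 × 0.08 = 0.00352
  Newsletters: 0.132 × 0.0625 = 0.00825
  Promotions: 0.276 × 0.1 = 0.0276
Normalizing constant = 0.103898.
P(Promotions | evidence) = 0.0276 / 0.103898 ≈ 0.266.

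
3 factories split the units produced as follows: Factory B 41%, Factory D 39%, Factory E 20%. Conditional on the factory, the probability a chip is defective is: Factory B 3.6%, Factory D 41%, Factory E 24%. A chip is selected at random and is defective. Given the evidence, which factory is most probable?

Prior × likelihood for each hypothesis:
  Factory B: 0.41 × 0.036 = 0.01476
  Factory D: 0.39 × 0.41 = 0.1599
  Factory E: 0.2 × 0.24 = 0.048
Total = 0.22266.
Largest term belongs to Factory D, so Factory D is most probable.

Factory D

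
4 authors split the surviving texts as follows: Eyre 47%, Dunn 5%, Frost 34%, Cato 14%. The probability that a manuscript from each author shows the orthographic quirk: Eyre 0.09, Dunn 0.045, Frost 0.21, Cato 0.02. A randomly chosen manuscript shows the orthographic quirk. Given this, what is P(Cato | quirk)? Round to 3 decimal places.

Compute prior × likelihood for every hypothesis:
  Eyre: 0.47 × 0.09 = 0.0423
  Dunn: 0.05 × 0.045 = 0.00225
  Frost: 0.34 × 0.21 = 0.0714
  Cato: 0.14 × 0.02 = 0.0028
Sum = 0.11875.
P(Cato | evidence) = 0.0028 / 0.11875 ≈ 0.024.

0.024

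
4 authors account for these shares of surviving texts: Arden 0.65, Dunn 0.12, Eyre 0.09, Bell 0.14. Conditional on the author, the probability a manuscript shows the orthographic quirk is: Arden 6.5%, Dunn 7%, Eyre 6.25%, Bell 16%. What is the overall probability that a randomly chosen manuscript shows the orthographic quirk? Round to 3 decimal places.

0.079

By Bayes' rule, posterior ∝ prior × likelihood:
  Arden: 0.65 × 0.065 = 0.04225
  Dunn: 0.12 × 0.07 = 0.0084
  Eyre: 0.09 × 0.0625 = 0.005625
  Bell: 0.14 × 0.16 = 0.0224
P(quirk) = 0.04225 + 0.0084 + 0.005625 + 0.0224 = 0.078675 → 0.079.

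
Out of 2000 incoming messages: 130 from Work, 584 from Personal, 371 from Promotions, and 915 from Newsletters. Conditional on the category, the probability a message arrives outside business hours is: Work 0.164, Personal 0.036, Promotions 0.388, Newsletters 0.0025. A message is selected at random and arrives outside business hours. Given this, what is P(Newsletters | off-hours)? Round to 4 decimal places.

Unnormalized posteriors (prior × likelihood):
  Work: 0.065 × 0.164 = 0.01066
  Personal: 0.292 × 0.036 = 0.010512
  Promotions: 0.1855 × 0.388 = 0.071974
  Newsletters: 0.4575 × 0.0025 = 0.00114375
Normalizing constant = 0.09428975.
P(Newsletters | evidence) = 0.00114375 / 0.09428975 ≈ 0.0121.

0.0121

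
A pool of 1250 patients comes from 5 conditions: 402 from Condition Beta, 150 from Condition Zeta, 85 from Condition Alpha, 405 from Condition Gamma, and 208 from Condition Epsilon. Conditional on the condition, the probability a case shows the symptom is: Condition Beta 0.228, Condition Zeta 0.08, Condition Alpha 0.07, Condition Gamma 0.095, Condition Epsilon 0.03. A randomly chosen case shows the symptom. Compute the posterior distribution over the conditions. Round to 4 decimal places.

Condition Beta 0.5939, Condition Zeta 0.0778, Condition Alpha 0.0386, Condition Gamma 0.2493, Condition Epsilon 0.0404

Unnormalized posteriors (prior × likelihood):
  Condition Beta: 0.3216 × 0.228 = 0.0733248
  Condition Zeta: 0.12 × 0.08 = 0.0096
  Condition Alpha: 0.068 × 0.07 = 0.00476
  Condition Gamma: 0.324 × 0.095 = 0.03078
  Condition Epsilon: 0.1664 × 0.03 = 0.004992
Sum = 0.1234568.
P(Condition Beta | symptomatic) = 0.0733248/0.1234568 ≈ 0.5939
P(Condition Zeta | symptomatic) = 0.0096/0.1234568 ≈ 0.0778
P(Condition Alpha | symptomatic) = 0.00476/0.1234568 ≈ 0.0386
P(Condition Gamma | symptomatic) = 0.03078/0.1234568 ≈ 0.2493
P(Condition Epsilon | symptomatic) = 0.004992/0.1234568 ≈ 0.0404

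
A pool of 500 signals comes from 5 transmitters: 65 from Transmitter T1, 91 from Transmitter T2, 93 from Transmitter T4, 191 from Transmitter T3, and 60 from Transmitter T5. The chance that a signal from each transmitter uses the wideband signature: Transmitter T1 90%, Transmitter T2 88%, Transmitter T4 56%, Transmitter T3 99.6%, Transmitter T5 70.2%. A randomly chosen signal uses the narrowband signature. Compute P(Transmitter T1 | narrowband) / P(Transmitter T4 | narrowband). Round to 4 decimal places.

0.1588

Taking complements, P(narrowband | each) = Transmitter T1 0.1, Transmitter T2 0.12, Transmitter T4 0.44, Transmitter T3 0.004, Transmitter T5 0.298.
By Bayes' rule, posterior ∝ prior × likelihood:
  Transmitter T1: 0.13 × 0.1 = 0.013
  Transmitter T2: 0.182 × 0.12 = 0.02184
  Transmitter T4: 0.186 × 0.44 = 0.08184
  Transmitter T3: 0.382 × 0.004 = 0.001528
  Transmitter T5: 0.12 × 0.298 = 0.03576
Total = 0.153968.
The ratio is 0.013 / 0.08184 (the normalizer cancels) = 0.1588.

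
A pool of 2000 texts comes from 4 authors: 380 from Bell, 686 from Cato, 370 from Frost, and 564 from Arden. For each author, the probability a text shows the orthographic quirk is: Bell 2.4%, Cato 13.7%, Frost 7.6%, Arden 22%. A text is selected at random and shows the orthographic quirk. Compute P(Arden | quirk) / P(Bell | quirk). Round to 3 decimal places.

Unnormalized posteriors (prior × likelihood):
  Bell: 0.19 × 0.024 = 0.00456
  Cato: 0.343 × 0.137 = 0.046991
  Frost: 0.185 × 0.076 = 0.01406
  Arden: 0.282 × 0.22 = 0.06204
Sum = 0.127651.
The ratio is 0.06204 / 0.00456 (the normalizer cancels) = 13.605.

13.605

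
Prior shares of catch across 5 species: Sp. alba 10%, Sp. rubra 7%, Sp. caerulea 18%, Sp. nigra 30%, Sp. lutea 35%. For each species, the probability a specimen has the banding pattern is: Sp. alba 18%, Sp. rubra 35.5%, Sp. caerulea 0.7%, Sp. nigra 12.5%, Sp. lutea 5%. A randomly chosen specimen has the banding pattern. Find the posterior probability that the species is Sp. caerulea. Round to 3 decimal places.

Prior × likelihood for each hypothesis:
  Sp. alba: 0.1 × 0.18 = 0.018
  Sp. rubra: 0.07 × 0.355 = 0.02485
  Sp. caerulea: 0.18 × 0.007 = 0.00126
  Sp. nigra: 0.3 × 0.125 = 0.0375
  Sp. lutea: 0.35 × 0.05 = 0.0175
Total = 0.09911.
P(Sp. caerulea | evidence) = 0.00126 / 0.09911 ≈ 0.013.

0.013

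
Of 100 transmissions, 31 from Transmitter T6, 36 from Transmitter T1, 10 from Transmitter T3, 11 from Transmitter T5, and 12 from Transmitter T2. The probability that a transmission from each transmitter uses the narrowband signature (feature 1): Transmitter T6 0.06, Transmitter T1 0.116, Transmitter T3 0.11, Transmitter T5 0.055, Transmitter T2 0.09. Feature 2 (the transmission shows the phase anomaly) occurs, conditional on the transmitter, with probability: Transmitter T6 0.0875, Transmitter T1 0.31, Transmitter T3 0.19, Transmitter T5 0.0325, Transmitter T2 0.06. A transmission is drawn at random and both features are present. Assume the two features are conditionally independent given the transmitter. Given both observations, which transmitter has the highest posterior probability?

By Bayes' rule, posterior ∝ prior × likelihood:
  Transmitter T6: 0.31 × 0.06 × 0.0875 = 0.0016275
  Transmitter T1: 0.36 × 0.116 × 0.31 = 0.0129456
  Transmitter T3: 0.1 × 0.11 × 0.19 = 0.00209
  Transmitter T5: 0.11 × 0.055 × 0.0325 = 0.000196625
  Transmitter T2: 0.12 × 0.09 × 0.06 = 0.000648
Sum = 0.017507725.
Largest term belongs to Transmitter T1, so Transmitter T1 is most probable.

Transmitter T1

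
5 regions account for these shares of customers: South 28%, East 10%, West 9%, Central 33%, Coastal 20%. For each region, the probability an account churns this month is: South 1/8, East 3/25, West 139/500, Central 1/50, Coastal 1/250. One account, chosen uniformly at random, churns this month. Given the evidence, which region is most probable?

By Bayes' rule, posterior ∝ prior × likelihood:
  South: 0.28 × 0.125 = 0.035
  East: 0.1 × 0.12 = 0.012
  West: 0.09 × 0.278 = 0.02502
  Central: 0.33 × 0.02 = 0.0066
  Coastal: 0.2 × 0.004 = 0.0008
Normalizing constant = 0.07942.
Largest term belongs to South, so South is most probable.

South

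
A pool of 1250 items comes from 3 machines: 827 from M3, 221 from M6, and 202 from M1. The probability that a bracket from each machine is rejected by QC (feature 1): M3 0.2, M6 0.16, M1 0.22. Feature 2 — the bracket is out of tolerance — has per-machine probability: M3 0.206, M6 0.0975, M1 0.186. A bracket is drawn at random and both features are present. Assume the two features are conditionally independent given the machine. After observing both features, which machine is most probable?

M3

Compute prior × likelihood for every hypothesis:
  M3: 0.6616 × 0.2 × 0.206 = 0.02725792
  M6: 0.1768 × 0.16 × 0.0975 = 0.00275808
  M1: 0.1616 × 0.22 × 0.186 = 0.006612672
Sum = 0.036628672.
Largest term belongs to M3, so M3 is most probable.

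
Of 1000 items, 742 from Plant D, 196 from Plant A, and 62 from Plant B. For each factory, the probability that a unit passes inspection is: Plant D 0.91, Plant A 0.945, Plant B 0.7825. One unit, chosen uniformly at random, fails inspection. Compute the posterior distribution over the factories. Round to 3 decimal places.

Taking complements, P(nonconforming | each) = Plant D 0.09, Plant A 0.055, Plant B 0.2175.
By Bayes' rule, posterior ∝ prior × likelihood:
  Plant D: 0.742 × 0.09 = 0.06678
  Plant A: 0.196 × 0.055 = 0.01078
  Plant B: 0.062 × 0.2175 = 0.013485
Total = 0.091045.
P(Plant D | nonconforming) = 0.06678/0.091045 ≈ 0.733
P(Plant A | nonconforming) = 0.01078/0.091045 ≈ 0.118
P(Plant B | nonconforming) = 0.013485/0.091045 ≈ 0.148

Plant D 0.733, Plant A 0.118, Plant B 0.148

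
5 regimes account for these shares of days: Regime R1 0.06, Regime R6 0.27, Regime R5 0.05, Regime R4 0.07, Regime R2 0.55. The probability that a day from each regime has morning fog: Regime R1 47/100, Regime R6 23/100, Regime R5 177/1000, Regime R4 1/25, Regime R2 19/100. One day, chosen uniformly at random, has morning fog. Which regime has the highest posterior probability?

Compute prior × likelihood for every hypothesis:
  Regime R1: 0.06 × 0.47 = 0.0282
  Regime R6: 0.27 × 0.23 = 0.0621
  Regime R5: 0.05 × 0.177 = 0.00885
  Regime R4: 0.07 × 0.04 = 0.0028
  Regime R2: 0.55 × 0.19 = 0.1045
Normalizing constant = 0.20645.
Largest term belongs to Regime R2, so Regime R2 is most probable.

Regime R2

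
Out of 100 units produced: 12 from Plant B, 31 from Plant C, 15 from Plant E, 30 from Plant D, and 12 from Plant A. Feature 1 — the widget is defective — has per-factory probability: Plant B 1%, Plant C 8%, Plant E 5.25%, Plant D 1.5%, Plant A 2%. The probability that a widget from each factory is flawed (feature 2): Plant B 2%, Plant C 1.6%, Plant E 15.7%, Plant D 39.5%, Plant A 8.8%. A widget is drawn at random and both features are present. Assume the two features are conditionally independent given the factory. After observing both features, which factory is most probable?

Plant D

Compute prior × likelihood for every hypothesis:
  Plant B: 0.12 × 0.01 × 0.02 = 0.000024
  Plant C: 0.31 × 0.08 × 0.016 = 0.0003968
  Plant E: 0.15 × 0.0525 × 0.157 = 0.001236375
  Plant D: 0.3 × 0.015 × 0.395 = 0.0017775
  Plant A: 0.12 × 0.02 × 0.088 = 0.0002112
Normalizing constant = 0.003645875.
Largest term belongs to Plant D, so Plant D is most probable.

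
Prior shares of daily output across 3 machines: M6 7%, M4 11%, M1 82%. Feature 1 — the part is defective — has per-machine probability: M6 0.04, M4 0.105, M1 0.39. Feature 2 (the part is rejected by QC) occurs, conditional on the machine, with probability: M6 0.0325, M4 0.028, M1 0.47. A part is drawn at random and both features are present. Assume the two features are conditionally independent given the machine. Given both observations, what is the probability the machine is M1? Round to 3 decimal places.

By Bayes' rule, posterior ∝ prior × likelihood:
  M6: 0.07 × 0.04 × 0.0325 = 0.000091
  M4: 0.11 × 0.105 × 0.028 = 0.0003234
  M1: 0.82 × 0.39 × 0.47 = 0.150306
Normalizing constant = 0.1507204.
P(M1 | evidence) = 0.150306 / 0.1507204 ≈ 0.997.

0.997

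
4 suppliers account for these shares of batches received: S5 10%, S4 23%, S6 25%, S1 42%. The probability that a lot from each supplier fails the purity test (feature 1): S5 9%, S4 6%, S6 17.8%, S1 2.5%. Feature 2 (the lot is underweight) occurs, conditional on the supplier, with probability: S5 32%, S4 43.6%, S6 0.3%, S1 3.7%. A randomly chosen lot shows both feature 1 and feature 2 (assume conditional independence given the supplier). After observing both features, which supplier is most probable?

S4

By Bayes' rule, posterior ∝ prior × likelihood:
  S5: 0.1 × 0.09 × 0.32 = 0.00288
  S4: 0.23 × 0.06 × 0.436 = 0.0060168
  S6: 0.25 × 0.178 × 0.003 = 0.0001335
  S1: 0.42 × 0.025 × 0.037 = 0.0003885
Sum = 0.0094188.
Largest term belongs to S4, so S4 is most probable.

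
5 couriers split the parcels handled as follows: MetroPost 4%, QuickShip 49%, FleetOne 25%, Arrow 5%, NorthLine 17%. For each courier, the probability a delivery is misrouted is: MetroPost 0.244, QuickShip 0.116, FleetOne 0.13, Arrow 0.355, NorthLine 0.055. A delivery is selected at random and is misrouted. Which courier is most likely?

Compute prior × likelihood for every hypothesis:
  MetroPost: 0.04 × 0.244 = 0.00976
  QuickShip: 0.49 × 0.116 = 0.05684
  FleetOne: 0.25 × 0.13 = 0.0325
  Arrow: 0.05 × 0.355 = 0.01775
  NorthLine: 0.17 × 0.055 = 0.00935
Total = 0.1262.
Largest term belongs to QuickShip, so QuickShip is most probable.

QuickShip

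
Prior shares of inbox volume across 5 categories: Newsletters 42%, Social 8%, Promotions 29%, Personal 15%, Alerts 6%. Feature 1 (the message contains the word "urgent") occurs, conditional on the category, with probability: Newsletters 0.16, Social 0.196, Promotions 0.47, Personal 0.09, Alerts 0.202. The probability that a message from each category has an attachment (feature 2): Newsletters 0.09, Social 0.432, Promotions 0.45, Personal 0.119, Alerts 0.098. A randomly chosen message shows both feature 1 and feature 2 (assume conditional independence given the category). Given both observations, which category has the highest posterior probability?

By Bayes' rule, posterior ∝ prior × likelihood:
  Newsletters: 0.42 × 0.16 × 0.09 = 0.006048
  Social: 0.08 × 0.196 × 0.432 = 0.00677376
  Promotions: 0.29 × 0.47 × 0.45 = 0.061335
  Personal: 0.15 × 0.09 × 0.119 = 0.0016065
  Alerts: 0.06 × 0.202 × 0.098 = 0.00118776
Sum = 0.07695102.
Largest term belongs to Promotions, so Promotions is most probable.

Promotions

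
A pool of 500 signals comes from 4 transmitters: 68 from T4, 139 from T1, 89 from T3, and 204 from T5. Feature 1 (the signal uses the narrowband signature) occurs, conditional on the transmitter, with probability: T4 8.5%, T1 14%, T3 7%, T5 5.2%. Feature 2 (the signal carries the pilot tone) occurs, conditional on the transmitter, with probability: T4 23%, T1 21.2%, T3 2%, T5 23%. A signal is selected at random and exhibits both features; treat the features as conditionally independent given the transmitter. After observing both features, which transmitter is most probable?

Compute prior × likelihood for every hypothesis:
  T4: 0.136 × 0.085 × 0.23 = 0.0026588
  T1: 0.278 × 0.14 × 0.212 = 0.00825104
  T3: 0.178 × 0.07 × 0.02 = 0.0002492
  T5: 0.408 × 0.052 × 0.23 = 0.00487968
Normalizing constant = 0.01603872.
Largest term belongs to T1, so T1 is most probable.

T1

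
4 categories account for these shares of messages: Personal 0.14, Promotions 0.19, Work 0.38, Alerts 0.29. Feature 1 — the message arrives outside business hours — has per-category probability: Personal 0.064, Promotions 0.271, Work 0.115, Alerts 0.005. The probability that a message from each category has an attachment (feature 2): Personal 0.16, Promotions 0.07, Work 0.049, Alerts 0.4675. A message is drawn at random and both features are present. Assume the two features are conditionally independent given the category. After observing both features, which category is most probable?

Promotions

Compute prior × likelihood for every hypothesis:
  Personal: 0.14 × 0.064 × 0.16 = 0.0014336
  Promotions: 0.19 × 0.271 × 0.07 = 0.0036043
  Work: 0.38 × 0.115 × 0.049 = 0.0021413
  Alerts: 0.29 × 0.005 × 0.4675 = 0.000677875
Sum = 0.007857075.
Largest term belongs to Promotions, so Promotions is most probable.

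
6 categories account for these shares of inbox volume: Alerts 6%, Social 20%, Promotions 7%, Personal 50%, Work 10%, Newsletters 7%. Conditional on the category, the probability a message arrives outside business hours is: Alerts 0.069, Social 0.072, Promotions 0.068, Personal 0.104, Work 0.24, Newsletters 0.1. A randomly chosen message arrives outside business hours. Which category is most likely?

Personal

Compute prior × likelihood for every hypothesis:
  Alerts: 0.06 × 0.069 = 0.00414
  Social: 0.2 × 0.072 = 0.0144
  Promotions: 0.07 × 0.068 = 0.00476
  Personal: 0.5 × 0.104 = 0.052
  Work: 0.1 × 0.24 = 0.024
  Newsletters: 0.07 × 0.1 = 0.007
Total = 0.1063.
Largest term belongs to Personal, so Personal is most probable.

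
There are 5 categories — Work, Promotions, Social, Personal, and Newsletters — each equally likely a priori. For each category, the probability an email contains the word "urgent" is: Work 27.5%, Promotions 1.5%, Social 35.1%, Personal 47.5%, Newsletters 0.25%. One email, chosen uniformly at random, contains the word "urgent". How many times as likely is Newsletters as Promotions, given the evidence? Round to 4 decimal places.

Since the prior is uniform, the posterior is proportional to the likelihood:
  Work: 0.275
  Promotions: 0.015
  Social: 0.351
  Personal: 0.475
  Newsletters: 0.0025
Sum = 1.1185.
The ratio is 0.0025 / 0.015 (the normalizer cancels) = 0.1667.

0.1667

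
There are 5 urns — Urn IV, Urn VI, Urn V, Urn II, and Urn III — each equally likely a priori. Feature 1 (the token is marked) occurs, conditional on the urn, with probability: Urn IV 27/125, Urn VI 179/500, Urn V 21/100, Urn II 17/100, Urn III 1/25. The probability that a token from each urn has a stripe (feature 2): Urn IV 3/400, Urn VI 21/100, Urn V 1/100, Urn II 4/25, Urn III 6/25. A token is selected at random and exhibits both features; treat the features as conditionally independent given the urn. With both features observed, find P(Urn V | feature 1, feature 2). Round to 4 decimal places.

0.0182

With a uniform prior (1/5 each), posterior ∝ likelihood:
  Urn IV: 0.216 × 0.0075 = 0.00162
  Urn VI: 0.358 × 0.21 = 0.07518
  Urn V: 0.21 × 0.01 = 0.0021
  Urn II: 0.17 × 0.16 = 0.0272
  Urn III: 0.04 × 0.24 = 0.0096
Normalizing constant = 0.1157.
P(Urn V | evidence) = 0.0021 / 0.1157 ≈ 0.0182.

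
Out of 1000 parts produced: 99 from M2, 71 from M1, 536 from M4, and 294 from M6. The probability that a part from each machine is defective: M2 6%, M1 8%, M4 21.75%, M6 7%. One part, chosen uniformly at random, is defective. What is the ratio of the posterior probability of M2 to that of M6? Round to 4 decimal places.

0.2886

Unnormalized posteriors (prior × likelihood):
  M2: 0.099 × 0.06 = 0.00594
  M1: 0.071 × 0.08 = 0.00568
  M4: 0.536 × 0.2175 = 0.11658
  M6: 0.294 × 0.07 = 0.02058
Total = 0.14878.
The ratio is 0.00594 / 0.02058 (the normalizer cancels) = 0.2886.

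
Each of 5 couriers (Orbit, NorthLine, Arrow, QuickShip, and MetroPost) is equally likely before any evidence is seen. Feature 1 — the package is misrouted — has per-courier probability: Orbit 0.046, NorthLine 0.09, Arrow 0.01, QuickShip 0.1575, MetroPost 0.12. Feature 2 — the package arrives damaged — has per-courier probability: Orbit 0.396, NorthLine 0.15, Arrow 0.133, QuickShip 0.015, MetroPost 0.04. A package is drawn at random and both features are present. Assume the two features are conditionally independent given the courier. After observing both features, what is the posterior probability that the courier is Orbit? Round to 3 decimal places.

0.453

With a uniform prior (1/5 each), posterior ∝ likelihood:
  Orbit: 0.046 × 0.396 = 0.018216
  NorthLine: 0.09 × 0.15 = 0.0135
  Arrow: 0.01 × 0.133 = 0.00133
  QuickShip: 0.1575 × 0.015 = 0.0023625
  MetroPost: 0.12 × 0.04 = 0.0048
Normalizing constant = 0.0402085.
P(Orbit | evidence) = 0.018216 / 0.0402085 ≈ 0.453.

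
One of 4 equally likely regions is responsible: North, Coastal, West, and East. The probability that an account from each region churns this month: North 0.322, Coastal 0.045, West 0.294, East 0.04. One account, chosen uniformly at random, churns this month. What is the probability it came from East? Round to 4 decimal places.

With a uniform prior (1/4 each), posterior ∝ likelihood:
  North: 0.322
  Coastal: 0.045
  West: 0.294
  East: 0.04
Normalizing constant = 0.701.
P(East | evidence) = 0.04 / 0.701 ≈ 0.0571.

0.0571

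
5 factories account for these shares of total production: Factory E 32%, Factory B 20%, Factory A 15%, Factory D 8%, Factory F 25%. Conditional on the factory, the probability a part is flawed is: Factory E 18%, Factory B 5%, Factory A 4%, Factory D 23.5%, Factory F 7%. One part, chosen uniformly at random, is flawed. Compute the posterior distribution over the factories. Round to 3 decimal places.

Unnormalized posteriors (prior × likelihood):
  Factory E: 0.32 × 0.18 = 0.0576
  Factory B: 0.2 × 0.05 = 0.01
  Factory A: 0.15 × 0.04 = 0.006
  Factory D: 0.08 × 0.235 = 0.0188
  Factory F: 0.25 × 0.07 = 0.0175
Total = 0.1099.
P(Factory E | flawed) = 0.0576/0.1099 ≈ 0.524
P(Factory B | flawed) = 0.01/0.1099 ≈ 0.091
P(Factory A | flawed) = 0.006/0.1099 ≈ 0.055
P(Factory D | flawed) = 0.0188/0.1099 ≈ 0.171
P(Factory F | flawed) = 0.0175/0.1099 ≈ 0.159
(Check: 0.524+0.091+0.055+0.171+0.159 = 1.000.)

Factory E 0.524, Factory B 0.091, Factory A 0.055, Factory D 0.171, Factory F 0.159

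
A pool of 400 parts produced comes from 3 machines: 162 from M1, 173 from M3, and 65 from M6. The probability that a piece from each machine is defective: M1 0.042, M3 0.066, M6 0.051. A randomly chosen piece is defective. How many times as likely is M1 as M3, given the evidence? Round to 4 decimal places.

Unnormalized posteriors (prior × likelihood):
  M1: 0.405 × 0.042 = 0.01701
  M3: 0.4325 × 0.066 = 0.028545
  M6: 0.1625 × 0.051 = 0.0082875
Normalizing constant = 0.0538425.
The ratio is 0.01701 / 0.028545 (the normalizer cancels) = 0.5959.

0.5959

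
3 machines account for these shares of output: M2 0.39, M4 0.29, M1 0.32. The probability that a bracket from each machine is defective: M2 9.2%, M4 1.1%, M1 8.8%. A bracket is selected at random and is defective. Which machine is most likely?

Unnormalized posteriors (prior × likelihood):
  M2: 0.39 × 0.092 = 0.03588
  M4: 0.29 × 0.011 = 0.00319
  M1: 0.32 × 0.088 = 0.02816
Normalizing constant = 0.06723.
Largest term belongs to M2, so M2 is most probable.

M2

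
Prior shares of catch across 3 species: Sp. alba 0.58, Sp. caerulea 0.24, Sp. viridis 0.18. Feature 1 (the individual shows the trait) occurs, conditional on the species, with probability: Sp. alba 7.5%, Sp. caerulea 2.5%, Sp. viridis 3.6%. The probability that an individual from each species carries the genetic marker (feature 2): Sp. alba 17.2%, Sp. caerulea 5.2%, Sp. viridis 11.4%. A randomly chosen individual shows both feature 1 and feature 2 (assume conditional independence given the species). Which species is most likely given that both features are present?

Compute prior × likelihood for every hypothesis:
  Sp. alba: 0.58 × 0.075 × 0.172 = 0.007482
  Sp. caerulea: 0.24 × 0.025 × 0.052 = 0.000312
  Sp. viridis: 0.18 × 0.036 × 0.114 = 0.00073872
Normalizing constant = 0.00853272.
Largest term belongs to Sp. alba, so Sp. alba is most probable.

Sp. alba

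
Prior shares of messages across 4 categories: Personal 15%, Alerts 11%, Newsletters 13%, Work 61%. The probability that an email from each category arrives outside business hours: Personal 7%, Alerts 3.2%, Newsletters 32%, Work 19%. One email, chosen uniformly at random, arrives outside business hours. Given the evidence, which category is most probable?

Prior × likelihood for each hypothesis:
  Personal: 0.15 × 0.07 = 0.0105
  Alerts: 0.11 × 0.032 = 0.00352
  Newsletters: 0.13 × 0.32 = 0.0416
  Work: 0.61 × 0.19 = 0.1159
Normalizing constant = 0.17152.
Largest term belongs to Work, so Work is most probable.

Work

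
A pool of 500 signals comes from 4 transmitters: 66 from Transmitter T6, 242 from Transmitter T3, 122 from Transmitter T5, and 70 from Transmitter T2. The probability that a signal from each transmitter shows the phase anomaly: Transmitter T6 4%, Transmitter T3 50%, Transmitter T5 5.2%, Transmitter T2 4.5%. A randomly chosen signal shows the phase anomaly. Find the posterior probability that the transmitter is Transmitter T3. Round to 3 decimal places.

0.909

By Bayes' rule, posterior ∝ prior × likelihood:
  Transmitter T6: 0.132 × 0.04 = 0.00528
  Transmitter T3: 0.484 × 0.5 = 0.242
  Transmitter T5: 0.244 × 0.052 = 0.012688
  Transmitter T2: 0.14 × 0.045 = 0.0063
Sum = 0.266268.
P(Transmitter T3 | evidence) = 0.242 / 0.266268 ≈ 0.909.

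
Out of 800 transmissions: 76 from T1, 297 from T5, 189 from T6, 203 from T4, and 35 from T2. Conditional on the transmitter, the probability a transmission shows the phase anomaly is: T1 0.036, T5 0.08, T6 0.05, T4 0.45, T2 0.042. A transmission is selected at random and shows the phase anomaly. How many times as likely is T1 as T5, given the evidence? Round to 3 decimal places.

0.115

By Bayes' rule, posterior ∝ prior × likelihood:
  T1: 0.095 × 0.036 = 0.00342
  T5: 0.37125 × 0.08 = 0.0297
  T6: 0.23625 × 0.05 = 0.0118125
  T4: 0.25375 × 0.45 = 0.1141875
  T2: 0.04375 × 0.042 = 0.0018375
Normalizing constant = 0.1609575.
The ratio is 0.00342 / 0.0297 (the normalizer cancels) = 0.115.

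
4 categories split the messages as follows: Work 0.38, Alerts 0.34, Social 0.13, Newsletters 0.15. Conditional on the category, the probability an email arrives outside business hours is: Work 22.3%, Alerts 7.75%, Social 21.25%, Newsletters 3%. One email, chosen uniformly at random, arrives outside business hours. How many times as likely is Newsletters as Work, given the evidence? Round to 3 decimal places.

Prior × likelihood for each hypothesis:
  Work: 0.38 × 0.223 = 0.08474
  Alerts: 0.34 × 0.0775 = 0.02635
  Social: 0.13 × 0.2125 = 0.027625
  Newsletters: 0.15 × 0.03 = 0.0045
Total = 0.143215.
The ratio is 0.0045 / 0.08474 (the normalizer cancels) = 0.053.

0.053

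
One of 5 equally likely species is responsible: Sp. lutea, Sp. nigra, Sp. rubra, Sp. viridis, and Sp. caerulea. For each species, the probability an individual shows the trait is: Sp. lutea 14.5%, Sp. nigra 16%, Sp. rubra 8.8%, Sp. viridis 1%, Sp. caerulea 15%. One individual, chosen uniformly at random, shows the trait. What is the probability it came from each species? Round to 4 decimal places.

With a uniform prior (1/5 each), posterior ∝ likelihood:
  Sp. lutea: 0.145
  Sp. nigra: 0.16
  Sp. rubra: 0.088
  Sp. viridis: 0.01
  Sp. caerulea: 0.15
Normalizing constant = 0.553.
P(Sp. lutea | trait) = 0.145/0.553 ≈ 0.2622
P(Sp. nigra | trait) = 0.16/0.553 ≈ 0.2893
P(Sp. rubra | trait) = 0.088/0.553 ≈ 0.1591
P(Sp. viridis | trait) = 0.01/0.553 ≈ 0.0181
P(Sp. caerulea | trait) = 0.15/0.553 ≈ 0.2712

Sp. lutea 0.2622, Sp. nigra 0.2893, Sp. rubra 0.1591, Sp. viridis 0.0181, Sp. caerulea 0.2712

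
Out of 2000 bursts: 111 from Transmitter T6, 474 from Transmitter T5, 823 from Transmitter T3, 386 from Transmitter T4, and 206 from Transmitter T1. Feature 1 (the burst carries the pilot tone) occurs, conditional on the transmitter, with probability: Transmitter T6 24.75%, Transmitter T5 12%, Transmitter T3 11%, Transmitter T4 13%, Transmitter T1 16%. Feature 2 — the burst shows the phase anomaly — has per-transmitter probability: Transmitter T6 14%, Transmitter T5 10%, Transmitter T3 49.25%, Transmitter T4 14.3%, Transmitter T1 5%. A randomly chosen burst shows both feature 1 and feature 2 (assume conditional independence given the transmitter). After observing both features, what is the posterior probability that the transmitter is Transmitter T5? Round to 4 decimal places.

0.0904

Unnormalized posteriors (prior × likelihood):
  Transmitter T6: 0.0555 × 0.2475 × 0.14 = 0.001923075
  Transmitter T5: 0.237 × 0.12 × 0.1 = 0.002844
  Transmitter T3: 0.4115 × 0.11 × 0.4925 = 0.0222930125
  Transmitter T4: 0.193 × 0.13 × 0.143 = 0.00358787
  Transmitter T1: 0.103 × 0.16 × 0.05 = 0.000824
Total = 0.0314719575.
P(Transmitter T5 | evidence) = 0.002844 / 0.0314719575 ≈ 0.0904.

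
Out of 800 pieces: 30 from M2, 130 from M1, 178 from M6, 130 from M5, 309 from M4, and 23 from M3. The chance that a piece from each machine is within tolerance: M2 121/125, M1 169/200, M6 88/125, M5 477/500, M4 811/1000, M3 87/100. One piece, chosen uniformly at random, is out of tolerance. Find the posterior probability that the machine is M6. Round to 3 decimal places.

0.373

Taking complements, P(oversize | each) = M2 0.032, M1 0.155, M6 0.296, M5 0.046, M4 0.189, M3 0.13.
Prior × likelihood for each hypothesis:
  M2: 0.0375 × 0.032 = 0.0012
  M1: 0.1625 × 0.155 = 0.0251875
  M6: 0.2225 × 0.296 = 0.06586
  M5: 0.1625 × 0.046 = 0.007475
  M4: 0.38625 × 0.189 = 0.07300125
  M3: 0.02875 × 0.13 = 0.0037375
Normalizing constant = 0.17646125.
P(M6 | evidence) = 0.06586 / 0.17646125 ≈ 0.373.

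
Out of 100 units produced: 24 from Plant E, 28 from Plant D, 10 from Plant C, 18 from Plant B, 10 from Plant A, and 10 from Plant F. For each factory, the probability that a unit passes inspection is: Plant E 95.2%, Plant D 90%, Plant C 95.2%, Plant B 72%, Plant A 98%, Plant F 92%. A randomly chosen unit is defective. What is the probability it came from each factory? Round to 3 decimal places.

Taking complements, P(defective | each) = Plant E 0.048, Plant D 0.1, Plant C 0.048, Plant B 0.28, Plant A 0.02, Plant F 0.08.
Compute prior × likelihood for every hypothesis:
  Plant E: 0.24 × 0.048 = 0.01152
  Plant D: 0.28 × 0.1 = 0.028
  Plant C: 0.1 × 0.048 = 0.0048
  Plant B: 0.18 × 0.28 = 0.0504
  Plant A: 0.1 × 0.02 = 0.002
  Plant F: 0.1 × 0.08 = 0.008
Total = 0.10472.
P(Plant E | defective) = 0.01152/0.10472 ≈ 0.110
P(Plant D | defective) = 0.028/0.10472 ≈ 0.267
P(Plant C | defective) = 0.0048/0.10472 ≈ 0.046
P(Plant B | defective) = 0.0504/0.10472 ≈ 0.481
P(Plant A | defective) = 0.002/0.10472 ≈ 0.019
P(Plant F | defective) = 0.008/0.10472 ≈ 0.076

Plant E 0.110, Plant D 0.267, Plant C 0.046, Plant B 0.481, Plant A 0.019, Plant F 0.076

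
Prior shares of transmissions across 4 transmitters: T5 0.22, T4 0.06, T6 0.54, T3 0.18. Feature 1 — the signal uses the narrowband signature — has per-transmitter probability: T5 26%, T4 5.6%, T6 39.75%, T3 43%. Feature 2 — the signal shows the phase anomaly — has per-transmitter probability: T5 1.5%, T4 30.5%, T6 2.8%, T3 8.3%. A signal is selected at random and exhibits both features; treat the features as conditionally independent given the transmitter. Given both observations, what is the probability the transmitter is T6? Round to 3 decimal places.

Unnormalized posteriors (prior × likelihood):
  T5: 0.22 × 0.26 × 0.015 = 0.000858
  T4: 0.06 × 0.056 × 0.305 = 0.0010248
  T6: 0.54 × 0.3975 × 0.028 = 0.0060102
  T3: 0.18 × 0.43 × 0.083 = 0.0064242
Normalizing constant = 0.0143172.
P(T6 | evidence) = 0.0060102 / 0.0143172 ≈ 0.420.

0.420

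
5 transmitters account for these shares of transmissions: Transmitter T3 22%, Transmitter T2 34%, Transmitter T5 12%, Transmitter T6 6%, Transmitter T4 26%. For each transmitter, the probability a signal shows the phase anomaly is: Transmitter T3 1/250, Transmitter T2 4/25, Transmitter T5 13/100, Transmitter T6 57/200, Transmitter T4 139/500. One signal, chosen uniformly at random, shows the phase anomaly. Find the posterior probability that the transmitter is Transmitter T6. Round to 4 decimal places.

Prior × likelihood for each hypothesis:
  Transmitter T3: 0.22 × 0.004 = 0.00088
  Transmitter T2: 0.34 × 0.16 = 0.0544
  Transmitter T5: 0.12 × 0.13 = 0.0156
  Transmitter T6: 0.06 × 0.285 = 0.0171
  Transmitter T4: 0.26 × 0.278 = 0.07228
Normalizing constant = 0.16026.
P(Transmitter T6 | evidence) = 0.0171 / 0.16026 ≈ 0.1067.

0.1067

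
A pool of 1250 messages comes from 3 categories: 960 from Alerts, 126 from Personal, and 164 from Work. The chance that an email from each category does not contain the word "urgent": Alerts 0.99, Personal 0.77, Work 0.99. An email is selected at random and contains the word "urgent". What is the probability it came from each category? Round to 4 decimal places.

Alerts 0.2387, Personal 0.7205, Work 0.0408

Taking complements, P(urgent-flag | each) = Alerts 0.01, Personal 0.23, Work 0.01.
Prior × likelihood for each hypothesis:
  Alerts: 0.768 × 0.01 = 0.00768
  Personal: 0.1008 × 0.23 = 0.023184
  Work: 0.1312 × 0.01 = 0.001312
Total = 0.032176.
P(Alerts | urgent-flag) = 0.00768/0.032176 ≈ 0.2387
P(Personal | urgent-flag) = 0.023184/0.032176 ≈ 0.7205
P(Work | urgent-flag) = 0.001312/0.032176 ≈ 0.0408
(Check: 0.2387+0.7205+0.0408 = 1.0000.)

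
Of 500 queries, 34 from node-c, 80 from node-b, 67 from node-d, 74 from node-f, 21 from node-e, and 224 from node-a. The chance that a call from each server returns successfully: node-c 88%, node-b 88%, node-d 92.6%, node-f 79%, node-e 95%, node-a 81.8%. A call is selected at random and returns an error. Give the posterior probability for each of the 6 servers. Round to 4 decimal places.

Taking complements, P(error | each) = node-c 0.12, node-b 0.12, node-d 0.074, node-f 0.21, node-e 0.05, node-a 0.182.
Compute prior × likelihood for every hypothesis:
  node-c: 0.068 × 0.12 = 0.00816
  node-b: 0.16 × 0.12 = 0.0192
  node-d: 0.134 × 0.074 = 0.009916
  node-f: 0.148 × 0.21 = 0.03108
  node-e: 0.042 × 0.05 = 0.0021
  node-a: 0.448 × 0.182 = 0.081536
Normalizing constant = 0.151992.
P(node-c | error) = 0.00816/0.151992 ≈ 0.0537
P(node-b | error) = 0.0192/0.151992 ≈ 0.1263
P(node-d | error) = 0.009916/0.151992 ≈ 0.0652
P(node-f | error) = 0.03108/0.151992 ≈ 0.2045
P(node-e | error) = 0.0021/0.151992 ≈ 0.0138
P(node-a | error) = 0.081536/0.151992 ≈ 0.5364

node-c 0.0537, node-b 0.1263, node-d 0.0652, node-f 0.2045, node-e 0.0138, node-a 0.5364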